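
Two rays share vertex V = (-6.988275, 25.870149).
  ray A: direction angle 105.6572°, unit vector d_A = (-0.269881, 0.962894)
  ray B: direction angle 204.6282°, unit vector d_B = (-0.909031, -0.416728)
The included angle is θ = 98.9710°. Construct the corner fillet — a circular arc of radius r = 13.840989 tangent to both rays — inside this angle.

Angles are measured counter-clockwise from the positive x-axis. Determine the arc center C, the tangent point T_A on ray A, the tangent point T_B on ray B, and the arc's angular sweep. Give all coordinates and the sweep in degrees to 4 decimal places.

center=(-23.5077,33.5232) T_A=(-10.1803,37.2587) T_B=(-17.7397,20.9413) sweep=81.0290

bisector direction at 155.1427° = (-0.907358,0.420360)
center distance |VC| = r/sin(θ/2) = 13.840989/sin(49.4855°) = 18.206040
C = V + |VC|·bis = (-23.5077,33.5232)
T_A = V + ((C−V)·d_A)·d_A = V + 11.8274·d_A = (-10.1803,37.2587)
T_B = V + ((C−V)·d_B)·d_B = V + 11.8274·d_B = (-17.7397,20.9413)
sweep = 180° − θ = 81.0290°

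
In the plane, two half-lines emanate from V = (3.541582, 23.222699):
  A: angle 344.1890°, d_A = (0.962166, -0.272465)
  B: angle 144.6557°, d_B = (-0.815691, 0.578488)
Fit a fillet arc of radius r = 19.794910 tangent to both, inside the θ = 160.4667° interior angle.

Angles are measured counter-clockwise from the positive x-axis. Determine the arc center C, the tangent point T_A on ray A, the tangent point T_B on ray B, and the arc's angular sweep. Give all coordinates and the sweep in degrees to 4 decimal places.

center=(12.2134,41.3403) T_A=(6.8200,22.2943) T_B=(0.7623,25.1938) sweep=19.5333

bisector direction at 64.4224° = (0.431734,0.902001)
center distance |VC| = r/sin(θ/2) = 19.794910/sin(80.2334°) = 20.086021
C = V + |VC|·bis = (12.2134,41.3403)
T_A = V + ((C−V)·d_A)·d_A = V + 3.4073·d_A = (6.8200,22.2943)
T_B = V + ((C−V)·d_B)·d_B = V + 3.4073·d_B = (0.7623,25.1938)
sweep = 180° − θ = 19.5333°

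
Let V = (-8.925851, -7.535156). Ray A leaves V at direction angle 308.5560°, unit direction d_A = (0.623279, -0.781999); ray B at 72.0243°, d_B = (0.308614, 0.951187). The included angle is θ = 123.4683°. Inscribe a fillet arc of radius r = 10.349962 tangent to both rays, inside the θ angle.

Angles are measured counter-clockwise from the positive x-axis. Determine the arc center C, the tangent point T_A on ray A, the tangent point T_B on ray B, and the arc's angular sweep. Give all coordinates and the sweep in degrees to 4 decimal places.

center=(2.6363,-5.4360) T_A=(-5.4573,-11.8869) T_B=(-7.2084,-2.2419) sweep=56.5317

bisector direction at 10.2901° = (0.983916,0.178633)
center distance |VC| = r/sin(θ/2) = 10.349962/sin(61.7341°) = 11.751175
C = V + |VC|·bis = (2.6363,-5.4360)
T_A = V + ((C−V)·d_A)·d_A = V + 5.5649·d_A = (-5.4573,-11.8869)
T_B = V + ((C−V)·d_B)·d_B = V + 5.5649·d_B = (-7.2084,-2.2419)
sweep = 180° − θ = 56.5317°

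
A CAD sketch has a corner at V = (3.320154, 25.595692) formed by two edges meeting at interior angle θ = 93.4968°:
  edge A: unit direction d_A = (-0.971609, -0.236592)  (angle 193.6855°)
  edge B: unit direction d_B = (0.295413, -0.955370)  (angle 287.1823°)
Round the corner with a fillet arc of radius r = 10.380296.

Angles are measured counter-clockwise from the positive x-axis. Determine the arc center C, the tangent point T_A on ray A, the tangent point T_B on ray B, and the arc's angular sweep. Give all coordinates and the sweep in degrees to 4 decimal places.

center=(-3.7121,13.1997) T_A=(-6.1680,23.2853) T_B=(6.2050,16.2662) sweep=86.5032

bisector direction at 240.4339° = (-0.493427,-0.869787)
center distance |VC| = r/sin(θ/2) = 10.380296/sin(46.7484°) = 14.251761
C = V + |VC|·bis = (-3.7121,13.1997)
T_A = V + ((C−V)·d_A)·d_A = V + 9.7654·d_A = (-6.1680,23.2853)
T_B = V + ((C−V)·d_B)·d_B = V + 9.7654·d_B = (6.2050,16.2662)
sweep = 180° − θ = 86.5032°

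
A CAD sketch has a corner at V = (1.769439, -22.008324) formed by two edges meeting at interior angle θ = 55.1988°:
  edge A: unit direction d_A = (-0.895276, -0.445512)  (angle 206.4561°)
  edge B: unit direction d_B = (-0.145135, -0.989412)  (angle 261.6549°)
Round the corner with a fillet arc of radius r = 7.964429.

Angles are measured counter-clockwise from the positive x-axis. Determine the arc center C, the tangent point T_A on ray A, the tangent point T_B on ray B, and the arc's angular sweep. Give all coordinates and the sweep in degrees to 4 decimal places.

center=(-8.3218,-35.9260) T_A=(-11.8700,-28.7957) T_B=(-0.4417,-37.0820) sweep=124.8012

bisector direction at 234.0555° = (-0.587001,-0.809586)
center distance |VC| = r/sin(θ/2) = 7.964429/sin(27.5994°) = 17.191143
C = V + |VC|·bis = (-8.3218,-35.9260)
T_A = V + ((C−V)·d_A)·d_A = V + 15.2349·d_A = (-11.8700,-28.7957)
T_B = V + ((C−V)·d_B)·d_B = V + 15.2349·d_B = (-0.4417,-37.0820)
sweep = 180° − θ = 124.8012°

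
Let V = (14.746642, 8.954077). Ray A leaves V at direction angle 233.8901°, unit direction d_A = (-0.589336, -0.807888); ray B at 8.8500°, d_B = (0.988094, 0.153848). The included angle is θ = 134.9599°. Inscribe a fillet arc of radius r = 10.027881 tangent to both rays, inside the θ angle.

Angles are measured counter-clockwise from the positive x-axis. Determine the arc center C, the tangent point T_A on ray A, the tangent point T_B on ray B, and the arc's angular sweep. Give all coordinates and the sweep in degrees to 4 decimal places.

bisector direction at 301.3700° = (0.520563,-0.853823)
center distance |VC| = r/sin(θ/2) = 10.027881/sin(67.4800°) = 10.855674
C = V + |VC|·bis = (20.3977,-0.3147)
T_A = V + ((C−V)·d_A)·d_A = V + 4.1578·d_A = (12.2963,5.5950)
T_B = V + ((C−V)·d_B)·d_B = V + 4.1578·d_B = (18.8549,9.5937)
sweep = 180° − θ = 45.0401°

center=(20.3977,-0.3147) T_A=(12.2963,5.5950) T_B=(18.8549,9.5937) sweep=45.0401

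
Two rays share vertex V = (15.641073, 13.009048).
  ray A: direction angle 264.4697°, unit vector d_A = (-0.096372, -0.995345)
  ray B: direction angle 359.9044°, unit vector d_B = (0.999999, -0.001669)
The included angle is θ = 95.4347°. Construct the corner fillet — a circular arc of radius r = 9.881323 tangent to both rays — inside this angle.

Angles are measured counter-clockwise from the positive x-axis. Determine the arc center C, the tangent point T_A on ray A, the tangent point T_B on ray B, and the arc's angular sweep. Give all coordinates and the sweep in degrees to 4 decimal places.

center=(24.6104,3.1127) T_A=(14.7751,4.0650) T_B=(24.6269,12.9941) sweep=84.5653

bisector direction at 312.1870° = (0.671553,-0.740956)
center distance |VC| = r/sin(θ/2) = 9.881323/sin(47.7174°) = 13.356120
C = V + |VC|·bis = (24.6104,3.1127)
T_A = V + ((C−V)·d_A)·d_A = V + 8.9858·d_A = (14.7751,4.0650)
T_B = V + ((C−V)·d_B)·d_B = V + 8.9858·d_B = (24.6269,12.9941)
sweep = 180° − θ = 84.5653°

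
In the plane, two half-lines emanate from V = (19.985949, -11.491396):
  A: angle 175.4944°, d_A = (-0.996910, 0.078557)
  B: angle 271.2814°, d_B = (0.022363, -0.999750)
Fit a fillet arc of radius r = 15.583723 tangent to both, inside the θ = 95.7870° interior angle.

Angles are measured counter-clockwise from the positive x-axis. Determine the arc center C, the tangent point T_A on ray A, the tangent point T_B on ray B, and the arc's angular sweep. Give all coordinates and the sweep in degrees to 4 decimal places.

center=(4.7211,-25.9206) T_A=(5.9453,-10.3850) T_B=(20.3009,-25.5721) sweep=84.2130

bisector direction at 223.3879° = (-0.726720,-0.686934)
center distance |VC| = r/sin(θ/2) = 15.583723/sin(47.8935°) = 21.005159
C = V + |VC|·bis = (4.7211,-25.9206)
T_A = V + ((C−V)·d_A)·d_A = V + 14.0842·d_A = (5.9453,-10.3850)
T_B = V + ((C−V)·d_B)·d_B = V + 14.0842·d_B = (20.3009,-25.5721)
sweep = 180° − θ = 84.2130°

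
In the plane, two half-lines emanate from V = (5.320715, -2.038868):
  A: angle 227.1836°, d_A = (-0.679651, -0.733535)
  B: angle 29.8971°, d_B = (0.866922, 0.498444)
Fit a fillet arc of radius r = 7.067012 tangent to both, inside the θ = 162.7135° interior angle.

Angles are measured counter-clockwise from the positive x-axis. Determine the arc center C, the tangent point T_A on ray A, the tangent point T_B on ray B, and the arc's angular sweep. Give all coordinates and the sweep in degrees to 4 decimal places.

bisector direction at 308.5404° = (0.623066,-0.782170)
center distance |VC| = r/sin(θ/2) = 7.067012/sin(81.3568°) = 7.148192
C = V + |VC|·bis = (9.7745,-7.6300)
T_A = V + ((C−V)·d_A)·d_A = V + 1.0742·d_A = (4.5906,-2.8269)
T_B = V + ((C−V)·d_B)·d_B = V + 1.0742·d_B = (6.2520,-1.5034)
sweep = 180° − θ = 17.2865°

center=(9.7745,-7.6300) T_A=(4.5906,-2.8269) T_B=(6.2520,-1.5034) sweep=17.2865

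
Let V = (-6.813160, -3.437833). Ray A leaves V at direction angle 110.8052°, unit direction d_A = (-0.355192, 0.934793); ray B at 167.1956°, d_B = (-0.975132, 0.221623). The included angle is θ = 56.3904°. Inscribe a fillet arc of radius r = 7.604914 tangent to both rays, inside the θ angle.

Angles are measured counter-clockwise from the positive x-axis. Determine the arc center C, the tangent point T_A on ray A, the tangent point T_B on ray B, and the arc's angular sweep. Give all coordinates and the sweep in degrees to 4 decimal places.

center=(-18.9609,7.1219) T_A=(-11.8519,9.8231) T_B=(-20.6463,-0.2939) sweep=123.6096

bisector direction at 139.0004° = (-0.754714,0.656054)
center distance |VC| = r/sin(θ/2) = 7.604914/sin(28.1952°) = 16.095842
C = V + |VC|·bis = (-18.9609,7.1219)
T_A = V + ((C−V)·d_A)·d_A = V + 14.1860·d_A = (-11.8519,9.8231)
T_B = V + ((C−V)·d_B)·d_B = V + 14.1860·d_B = (-20.6463,-0.2939)
sweep = 180° − θ = 123.6096°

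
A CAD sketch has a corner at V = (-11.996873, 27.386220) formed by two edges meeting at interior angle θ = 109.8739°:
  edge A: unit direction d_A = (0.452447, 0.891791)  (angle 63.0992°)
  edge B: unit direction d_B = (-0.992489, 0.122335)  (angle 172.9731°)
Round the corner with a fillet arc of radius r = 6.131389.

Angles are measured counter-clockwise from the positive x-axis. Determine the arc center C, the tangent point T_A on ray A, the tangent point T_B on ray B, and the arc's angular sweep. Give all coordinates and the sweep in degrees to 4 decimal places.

center=(-15.5178,33.9980) T_A=(-10.0499,31.2239) T_B=(-16.2679,27.9127) sweep=70.1261

bisector direction at 118.0362° = (-0.470029,0.882651)
center distance |VC| = r/sin(θ/2) = 6.131389/sin(54.9370°) = 7.490820
C = V + |VC|·bis = (-15.5178,33.9980)
T_A = V + ((C−V)·d_A)·d_A = V + 4.3033·d_A = (-10.0499,31.2239)
T_B = V + ((C−V)·d_B)·d_B = V + 4.3033·d_B = (-16.2679,27.9127)
sweep = 180° − θ = 70.1261°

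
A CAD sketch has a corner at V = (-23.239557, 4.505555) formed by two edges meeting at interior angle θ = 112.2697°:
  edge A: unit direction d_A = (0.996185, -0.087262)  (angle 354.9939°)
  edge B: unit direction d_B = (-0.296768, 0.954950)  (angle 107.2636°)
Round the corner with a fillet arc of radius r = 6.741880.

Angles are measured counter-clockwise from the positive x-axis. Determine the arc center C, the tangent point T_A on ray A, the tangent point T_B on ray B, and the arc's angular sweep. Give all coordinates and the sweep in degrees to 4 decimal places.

center=(-18.1441,10.8269) T_A=(-18.7324,4.1107) T_B=(-24.5823,8.8261) sweep=67.7303

bisector direction at 51.1288° = (0.627572,0.778558)
center distance |VC| = r/sin(θ/2) = 6.741880/sin(56.1349°) = 8.119310
C = V + |VC|·bis = (-18.1441,10.8269)
T_A = V + ((C−V)·d_A)·d_A = V + 4.5244·d_A = (-18.7324,4.1107)
T_B = V + ((C−V)·d_B)·d_B = V + 4.5244·d_B = (-24.5823,8.8261)
sweep = 180° − θ = 67.7303°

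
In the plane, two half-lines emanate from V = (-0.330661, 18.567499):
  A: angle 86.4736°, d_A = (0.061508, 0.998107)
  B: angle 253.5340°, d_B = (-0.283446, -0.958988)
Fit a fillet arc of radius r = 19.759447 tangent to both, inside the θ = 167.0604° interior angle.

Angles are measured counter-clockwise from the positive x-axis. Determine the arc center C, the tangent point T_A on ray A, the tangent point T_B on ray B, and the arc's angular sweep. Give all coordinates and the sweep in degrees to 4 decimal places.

center=(-19.9149,22.0194) T_A=(-0.1928,20.8040) T_B=(-0.9658,16.4186) sweep=12.9396

bisector direction at 170.0038° = (-0.984819,0.173583)
center distance |VC| = r/sin(θ/2) = 19.759447/sin(83.5302°) = 19.886094
C = V + |VC|·bis = (-19.9149,22.0194)
T_A = V + ((C−V)·d_A)·d_A = V + 2.2408·d_A = (-0.1928,20.8040)
T_B = V + ((C−V)·d_B)·d_B = V + 2.2408·d_B = (-0.9658,16.4186)
sweep = 180° − θ = 12.9396°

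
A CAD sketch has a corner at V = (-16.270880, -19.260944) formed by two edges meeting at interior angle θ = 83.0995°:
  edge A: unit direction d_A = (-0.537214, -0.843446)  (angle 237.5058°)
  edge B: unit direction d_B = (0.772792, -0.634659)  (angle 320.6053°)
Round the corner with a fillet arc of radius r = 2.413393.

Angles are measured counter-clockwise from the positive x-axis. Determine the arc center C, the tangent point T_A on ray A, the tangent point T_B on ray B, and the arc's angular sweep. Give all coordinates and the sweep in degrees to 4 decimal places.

bisector direction at 279.0555° = (0.157392,-0.987536)
center distance |VC| = r/sin(θ/2) = 2.413393/sin(41.5498°) = 3.638628
C = V + |VC|·bis = (-15.6982,-22.8542)
T_A = V + ((C−V)·d_A)·d_A = V + 2.7231·d_A = (-17.7338,-21.5577)
T_B = V + ((C−V)·d_B)·d_B = V + 2.7231·d_B = (-14.1665,-20.9892)
sweep = 180° − θ = 96.9005°

center=(-15.6982,-22.8542) T_A=(-17.7338,-21.5577) T_B=(-14.1665,-20.9892) sweep=96.9005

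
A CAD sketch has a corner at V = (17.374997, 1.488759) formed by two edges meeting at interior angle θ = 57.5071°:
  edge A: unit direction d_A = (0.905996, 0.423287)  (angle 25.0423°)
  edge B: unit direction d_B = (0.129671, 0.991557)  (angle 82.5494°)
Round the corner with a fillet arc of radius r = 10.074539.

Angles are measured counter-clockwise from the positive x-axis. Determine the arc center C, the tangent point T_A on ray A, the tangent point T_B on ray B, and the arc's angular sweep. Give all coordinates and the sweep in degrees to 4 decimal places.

bisector direction at 53.7959° = (0.590664,0.806918)
center distance |VC| = r/sin(θ/2) = 10.074539/sin(28.7536°) = 20.943111
C = V + |VC|·bis = (29.7453,18.3881)
T_A = V + ((C−V)·d_A)·d_A = V + 18.3608·d_A = (34.0098,9.2606)
T_B = V + ((C−V)·d_B)·d_B = V + 18.3608·d_B = (19.7559,19.6945)
sweep = 180° − θ = 122.4929°

center=(29.7453,18.3881) T_A=(34.0098,9.2606) T_B=(19.7559,19.6945) sweep=122.4929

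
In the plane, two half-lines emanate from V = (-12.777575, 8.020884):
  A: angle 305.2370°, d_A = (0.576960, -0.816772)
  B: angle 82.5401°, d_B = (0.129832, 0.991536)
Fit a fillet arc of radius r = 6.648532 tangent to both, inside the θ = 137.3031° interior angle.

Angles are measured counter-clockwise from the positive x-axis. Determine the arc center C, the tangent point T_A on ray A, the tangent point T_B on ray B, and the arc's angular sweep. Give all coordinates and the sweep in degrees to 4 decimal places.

bisector direction at 13.8886° = (0.970764,0.240034)
center distance |VC| = r/sin(θ/2) = 6.648532/sin(68.6516°) = 7.138338
C = V + |VC|·bis = (-5.8479,9.7343)
T_A = V + ((C−V)·d_A)·d_A = V + 2.5986·d_A = (-11.2783,5.8984)
T_B = V + ((C−V)·d_B)·d_B = V + 2.5986·d_B = (-12.4402,10.5975)
sweep = 180° − θ = 42.6969°

center=(-5.8479,9.7343) T_A=(-11.2783,5.8984) T_B=(-12.4402,10.5975) sweep=42.6969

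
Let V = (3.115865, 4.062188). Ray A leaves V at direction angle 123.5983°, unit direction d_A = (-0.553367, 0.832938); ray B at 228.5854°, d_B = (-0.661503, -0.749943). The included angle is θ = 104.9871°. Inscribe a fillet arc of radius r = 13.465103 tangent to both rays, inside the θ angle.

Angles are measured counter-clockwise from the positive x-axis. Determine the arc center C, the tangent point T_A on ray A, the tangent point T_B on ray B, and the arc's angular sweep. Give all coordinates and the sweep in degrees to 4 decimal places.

bisector direction at 176.0918° = (-0.997675,0.068157)
center distance |VC| = r/sin(θ/2) = 13.465103/sin(52.4935°) = 16.973857
C = V + |VC|·bis = (-13.8185,5.2191)
T_A = V + ((C−V)·d_A)·d_A = V + 10.3345·d_A = (-2.6029,12.6702)
T_B = V + ((C−V)·d_B)·d_B = V + 10.3345·d_B = (-3.7205,-3.6881)
sweep = 180° − θ = 75.0129°

center=(-13.8185,5.2191) T_A=(-2.6029,12.6702) T_B=(-3.7205,-3.6881) sweep=75.0129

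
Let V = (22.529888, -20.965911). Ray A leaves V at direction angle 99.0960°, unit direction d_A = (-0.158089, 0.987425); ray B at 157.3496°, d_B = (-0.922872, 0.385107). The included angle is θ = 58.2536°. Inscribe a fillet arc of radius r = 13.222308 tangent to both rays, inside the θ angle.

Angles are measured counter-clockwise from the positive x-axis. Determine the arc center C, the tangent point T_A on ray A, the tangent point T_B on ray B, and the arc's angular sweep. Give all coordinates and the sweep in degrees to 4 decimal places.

bisector direction at 128.2228° = (-0.618721,0.785611)
center distance |VC| = r/sin(θ/2) = 13.222308/sin(29.1268°) = 27.164808
C = V + |VC|·bis = (5.7224,0.3751)
T_A = V + ((C−V)·d_A)·d_A = V + 23.7297·d_A = (18.7785,2.4654)
T_B = V + ((C−V)·d_B)·d_B = V + 23.7297·d_B = (0.6304,-11.8274)
sweep = 180° − θ = 121.7464°

center=(5.7224,0.3751) T_A=(18.7785,2.4654) T_B=(0.6304,-11.8274) sweep=121.7464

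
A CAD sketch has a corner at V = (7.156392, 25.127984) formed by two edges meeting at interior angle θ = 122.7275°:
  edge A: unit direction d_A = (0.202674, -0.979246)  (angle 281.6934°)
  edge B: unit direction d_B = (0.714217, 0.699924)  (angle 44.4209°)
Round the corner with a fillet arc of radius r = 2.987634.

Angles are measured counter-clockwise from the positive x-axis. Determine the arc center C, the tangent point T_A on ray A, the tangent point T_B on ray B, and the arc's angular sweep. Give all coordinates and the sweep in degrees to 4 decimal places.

center=(10.4127,24.1360) T_A=(7.4870,23.5305) T_B=(8.3215,26.2698) sweep=57.2725

bisector direction at 343.0572° = (0.956596,-0.291418)
center distance |VC| = r/sin(θ/2) = 2.987634/sin(61.3638°) = 3.404013
C = V + |VC|·bis = (10.4127,24.1360)
T_A = V + ((C−V)·d_A)·d_A = V + 1.6314·d_A = (7.4870,23.5305)
T_B = V + ((C−V)·d_B)·d_B = V + 1.6314·d_B = (8.3215,26.2698)
sweep = 180° − θ = 57.2725°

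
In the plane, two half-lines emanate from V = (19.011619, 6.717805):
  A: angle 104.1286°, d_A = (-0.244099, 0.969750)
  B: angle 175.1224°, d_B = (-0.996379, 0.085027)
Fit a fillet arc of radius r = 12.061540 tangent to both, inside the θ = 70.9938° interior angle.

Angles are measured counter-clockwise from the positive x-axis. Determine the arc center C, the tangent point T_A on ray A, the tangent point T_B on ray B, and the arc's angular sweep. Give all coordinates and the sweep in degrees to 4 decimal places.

bisector direction at 139.6255° = (-0.761827,0.647781)
center distance |VC| = r/sin(θ/2) = 12.061540/sin(35.4969°) = 20.772160
C = V + |VC|·bis = (3.1868,20.1736)
T_A = V + ((C−V)·d_A)·d_A = V + 16.9116·d_A = (14.8835,23.1178)
T_B = V + ((C−V)·d_B)·d_B = V + 16.9116·d_B = (2.1613,8.1558)
sweep = 180° − θ = 109.0062°

center=(3.1868,20.1736) T_A=(14.8835,23.1178) T_B=(2.1613,8.1558) sweep=109.0062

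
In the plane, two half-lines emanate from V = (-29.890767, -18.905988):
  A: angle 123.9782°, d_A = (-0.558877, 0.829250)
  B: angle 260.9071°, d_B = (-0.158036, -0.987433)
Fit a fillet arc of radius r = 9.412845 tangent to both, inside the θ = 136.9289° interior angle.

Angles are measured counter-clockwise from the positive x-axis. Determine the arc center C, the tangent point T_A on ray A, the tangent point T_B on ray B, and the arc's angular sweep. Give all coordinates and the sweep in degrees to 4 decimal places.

center=(-39.7724,-21.0863) T_A=(-31.9668,-15.8257) T_B=(-30.4778,-22.5739) sweep=43.0711

bisector direction at 192.4427° = (-0.976512,-0.215462)
center distance |VC| = r/sin(θ/2) = 9.412845/sin(68.4644°) = 10.119271
C = V + |VC|·bis = (-39.7724,-21.0863)
T_A = V + ((C−V)·d_A)·d_A = V + 3.7146·d_A = (-31.9668,-15.8257)
T_B = V + ((C−V)·d_B)·d_B = V + 3.7146·d_B = (-30.4778,-22.5739)
sweep = 180° − θ = 43.0711°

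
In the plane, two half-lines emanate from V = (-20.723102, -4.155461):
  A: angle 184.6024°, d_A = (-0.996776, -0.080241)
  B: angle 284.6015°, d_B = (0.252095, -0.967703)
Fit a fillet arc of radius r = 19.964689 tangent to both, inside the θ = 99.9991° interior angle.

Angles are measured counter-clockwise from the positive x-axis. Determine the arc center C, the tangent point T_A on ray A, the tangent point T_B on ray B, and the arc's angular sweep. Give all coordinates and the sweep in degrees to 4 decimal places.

center=(-35.8197,-25.4000) T_A=(-37.4217,-5.4997) T_B=(-16.4999,-20.3670) sweep=80.0009

bisector direction at 234.6019° = (-0.579253,-0.815148)
center distance |VC| = r/sin(θ/2) = 19.964689/sin(49.9995°) = 26.062222
C = V + |VC|·bis = (-35.8197,-25.4000)
T_A = V + ((C−V)·d_A)·d_A = V + 16.7526·d_A = (-37.4217,-5.4997)
T_B = V + ((C−V)·d_B)·d_B = V + 16.7526·d_B = (-16.4999,-20.3670)
sweep = 180° − θ = 80.0009°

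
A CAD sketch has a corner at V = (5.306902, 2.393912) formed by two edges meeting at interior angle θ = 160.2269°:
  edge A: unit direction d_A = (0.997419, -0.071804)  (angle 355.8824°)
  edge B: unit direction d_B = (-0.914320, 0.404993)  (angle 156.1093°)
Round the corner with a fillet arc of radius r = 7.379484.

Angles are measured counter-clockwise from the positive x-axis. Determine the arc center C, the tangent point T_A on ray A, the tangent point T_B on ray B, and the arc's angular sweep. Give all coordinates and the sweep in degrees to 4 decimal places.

bisector direction at 75.9959° = (0.241992,0.970278)
center distance |VC| = r/sin(θ/2) = 7.379484/sin(80.1135°) = 7.490724
C = V + |VC|·bis = (7.1196,9.6620)
T_A = V + ((C−V)·d_A)·d_A = V + 1.2861·d_A = (6.5897,2.3016)
T_B = V + ((C−V)·d_B)·d_B = V + 1.2861·d_B = (4.1310,2.9148)
sweep = 180° − θ = 19.7731°

center=(7.1196,9.6620) T_A=(6.5897,2.3016) T_B=(4.1310,2.9148) sweep=19.7731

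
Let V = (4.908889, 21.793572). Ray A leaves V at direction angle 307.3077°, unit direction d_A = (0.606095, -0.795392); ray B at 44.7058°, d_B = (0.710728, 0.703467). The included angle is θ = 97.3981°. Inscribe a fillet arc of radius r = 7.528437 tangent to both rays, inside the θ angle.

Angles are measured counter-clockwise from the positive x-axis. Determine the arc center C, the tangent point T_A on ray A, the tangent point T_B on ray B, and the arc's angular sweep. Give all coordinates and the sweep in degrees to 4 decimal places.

center=(14.9057,21.0957) T_A=(8.9177,16.5328) T_B=(9.6097,26.4464) sweep=82.6019

bisector direction at 356.0068° = (0.997572,-0.069639)
center distance |VC| = r/sin(θ/2) = 7.528437/sin(48.6990°) = 10.021171
C = V + |VC|·bis = (14.9057,21.0957)
T_A = V + ((C−V)·d_A)·d_A = V + 6.6141·d_A = (8.9177,16.5328)
T_B = V + ((C−V)·d_B)·d_B = V + 6.6141·d_B = (9.6097,26.4464)
sweep = 180° − θ = 82.6019°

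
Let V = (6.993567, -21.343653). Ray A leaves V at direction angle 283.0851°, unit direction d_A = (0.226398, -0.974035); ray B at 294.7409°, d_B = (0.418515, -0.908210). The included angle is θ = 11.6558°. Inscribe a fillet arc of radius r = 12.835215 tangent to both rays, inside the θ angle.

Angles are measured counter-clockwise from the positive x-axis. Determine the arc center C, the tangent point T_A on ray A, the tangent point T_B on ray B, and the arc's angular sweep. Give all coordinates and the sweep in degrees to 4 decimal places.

bisector direction at 288.9130° = (0.324132,-0.946012)
center distance |VC| = r/sin(θ/2) = 12.835215/sin(5.8279°) = 126.404585
C = V + |VC|·bis = (47.9653,-140.9239)
T_A = V + ((C−V)·d_A)·d_A = V + 125.7512·d_A = (35.4634,-143.8298)
T_B = V + ((C−V)·d_B)·d_B = V + 125.7512·d_B = (59.6224,-135.5522)
sweep = 180° − θ = 168.3442°

center=(47.9653,-140.9239) T_A=(35.4634,-143.8298) T_B=(59.6224,-135.5522) sweep=168.3442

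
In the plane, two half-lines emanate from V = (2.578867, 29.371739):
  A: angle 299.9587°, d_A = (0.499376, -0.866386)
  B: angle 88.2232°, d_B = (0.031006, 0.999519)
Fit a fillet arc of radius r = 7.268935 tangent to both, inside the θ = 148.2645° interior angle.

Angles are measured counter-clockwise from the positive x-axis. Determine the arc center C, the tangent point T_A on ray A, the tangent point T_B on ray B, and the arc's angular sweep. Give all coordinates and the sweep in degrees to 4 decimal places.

center=(9.9084,31.2116) T_A=(3.6107,27.5816) T_B=(2.6429,31.4369) sweep=31.7355

bisector direction at 14.0910° = (0.969910,0.243462)
center distance |VC| = r/sin(θ/2) = 7.268935/sin(74.1322°) = 7.556887
C = V + |VC|·bis = (9.9084,31.2116)
T_A = V + ((C−V)·d_A)·d_A = V + 2.0662·d_A = (3.6107,27.5816)
T_B = V + ((C−V)·d_B)·d_B = V + 2.0662·d_B = (2.6429,31.4369)
sweep = 180° − θ = 31.7355°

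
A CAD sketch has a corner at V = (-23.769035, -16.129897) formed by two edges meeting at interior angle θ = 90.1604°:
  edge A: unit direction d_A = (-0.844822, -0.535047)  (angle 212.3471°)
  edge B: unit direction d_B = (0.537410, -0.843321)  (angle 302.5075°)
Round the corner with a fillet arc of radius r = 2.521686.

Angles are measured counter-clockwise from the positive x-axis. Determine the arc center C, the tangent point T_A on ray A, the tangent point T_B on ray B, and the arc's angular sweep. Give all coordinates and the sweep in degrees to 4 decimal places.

bisector direction at 257.4273° = (-0.217678,-0.976021)
center distance |VC| = r/sin(θ/2) = 2.521686/sin(45.0802°) = 3.561221
C = V + |VC|·bis = (-24.5442,-19.6057)
T_A = V + ((C−V)·d_A)·d_A = V + 2.5146·d_A = (-25.8935,-17.4753)
T_B = V + ((C−V)·d_B)·d_B = V + 2.5146·d_B = (-22.4176,-18.2505)
sweep = 180° − θ = 89.8396°

center=(-24.5442,-19.6057) T_A=(-25.8935,-17.4753) T_B=(-22.4176,-18.2505) sweep=89.8396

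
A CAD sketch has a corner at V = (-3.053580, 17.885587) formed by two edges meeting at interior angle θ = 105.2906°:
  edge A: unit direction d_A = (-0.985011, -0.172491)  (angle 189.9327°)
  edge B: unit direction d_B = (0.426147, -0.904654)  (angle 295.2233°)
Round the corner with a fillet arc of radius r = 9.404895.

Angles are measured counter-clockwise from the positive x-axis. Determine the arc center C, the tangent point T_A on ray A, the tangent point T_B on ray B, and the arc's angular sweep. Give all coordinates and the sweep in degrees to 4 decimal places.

bisector direction at 242.5780° = (-0.460541,-0.887639)
center distance |VC| = r/sin(θ/2) = 9.404895/sin(52.6453°) = 11.831625
C = V + |VC|·bis = (-8.5025,7.3834)
T_A = V + ((C−V)·d_A)·d_A = V + 7.1788·d_A = (-10.1248,16.6473)
T_B = V + ((C−V)·d_B)·d_B = V + 7.1788·d_B = (0.0056,11.3912)
sweep = 180° − θ = 74.7094°

center=(-8.5025,7.3834) T_A=(-10.1248,16.6473) T_B=(0.0056,11.3912) sweep=74.7094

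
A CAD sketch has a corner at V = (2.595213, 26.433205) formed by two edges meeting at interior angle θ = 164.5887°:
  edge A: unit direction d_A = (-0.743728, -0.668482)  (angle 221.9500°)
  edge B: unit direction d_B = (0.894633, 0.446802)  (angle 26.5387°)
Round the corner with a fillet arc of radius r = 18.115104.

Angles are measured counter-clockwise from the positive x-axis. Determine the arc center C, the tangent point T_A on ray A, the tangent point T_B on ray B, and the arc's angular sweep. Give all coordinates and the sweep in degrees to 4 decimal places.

center=(12.8819,11.3220) T_A=(0.7723,24.7947) T_B=(4.7880,27.5284) sweep=15.4113

bisector direction at 304.2443° = (0.562723,-0.826645)
center distance |VC| = r/sin(θ/2) = 18.115104/sin(82.2943°) = 18.280174
C = V + |VC|·bis = (12.8819,11.3220)
T_A = V + ((C−V)·d_A)·d_A = V + 2.4511·d_A = (0.7723,24.7947)
T_B = V + ((C−V)·d_B)·d_B = V + 2.4511·d_B = (4.7880,27.5284)
sweep = 180° − θ = 15.4113°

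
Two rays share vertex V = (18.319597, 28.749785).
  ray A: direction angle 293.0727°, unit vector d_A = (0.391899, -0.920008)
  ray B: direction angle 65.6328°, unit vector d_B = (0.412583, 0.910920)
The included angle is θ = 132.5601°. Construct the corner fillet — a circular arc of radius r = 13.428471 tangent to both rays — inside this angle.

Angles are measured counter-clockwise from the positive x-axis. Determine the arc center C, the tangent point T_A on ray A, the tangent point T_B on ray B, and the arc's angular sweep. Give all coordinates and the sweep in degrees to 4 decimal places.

bisector direction at 359.3527° = (0.999936,-0.011296)
center distance |VC| = r/sin(θ/2) = 13.428471/sin(66.2801°) = 14.667548
C = V + |VC|·bis = (32.9862,28.5841)
T_A = V + ((C−V)·d_A)·d_A = V + 5.9003·d_A = (20.6319,23.3215)
T_B = V + ((C−V)·d_B)·d_B = V + 5.9003·d_B = (20.7539,34.1245)
sweep = 180° − θ = 47.4399°

center=(32.9862,28.5841) T_A=(20.6319,23.3215) T_B=(20.7539,34.1245) sweep=47.4399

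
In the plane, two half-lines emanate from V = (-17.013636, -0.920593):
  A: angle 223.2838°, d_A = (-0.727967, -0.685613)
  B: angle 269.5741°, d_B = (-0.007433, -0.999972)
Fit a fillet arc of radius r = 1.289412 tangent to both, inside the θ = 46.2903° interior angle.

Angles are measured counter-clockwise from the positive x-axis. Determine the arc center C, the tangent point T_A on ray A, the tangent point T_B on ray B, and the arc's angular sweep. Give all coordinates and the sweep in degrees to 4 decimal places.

bisector direction at 246.4290° = (-0.399886,-0.916565)
center distance |VC| = r/sin(θ/2) = 1.289412/sin(23.1452°) = 3.280430
C = V + |VC|·bis = (-18.3254,-3.9273)
T_A = V + ((C−V)·d_A)·d_A = V + 3.0164·d_A = (-19.2095,-2.9887)
T_B = V + ((C−V)·d_B)·d_B = V + 3.0164·d_B = (-17.0361,-3.9369)
sweep = 180° − θ = 133.7097°

center=(-18.3254,-3.9273) T_A=(-19.2095,-2.9887) T_B=(-17.0361,-3.9369) sweep=133.7097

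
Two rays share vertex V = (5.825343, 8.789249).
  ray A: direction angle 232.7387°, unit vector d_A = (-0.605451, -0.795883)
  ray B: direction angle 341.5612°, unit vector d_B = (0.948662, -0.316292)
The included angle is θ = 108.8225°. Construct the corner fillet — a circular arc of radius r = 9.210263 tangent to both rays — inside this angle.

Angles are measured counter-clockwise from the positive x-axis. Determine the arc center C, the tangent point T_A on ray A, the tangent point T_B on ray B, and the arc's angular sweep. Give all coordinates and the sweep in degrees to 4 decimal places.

bisector direction at 287.1499° = (0.294873,-0.955536)
center distance |VC| = r/sin(θ/2) = 9.210263/sin(54.4113°) = 11.325741
C = V + |VC|·bis = (9.1650,-2.0329)
T_A = V + ((C−V)·d_A)·d_A = V + 6.5912·d_A = (1.8347,3.5435)
T_B = V + ((C−V)·d_B)·d_B = V + 6.5912·d_B = (12.0781,6.7045)
sweep = 180° − θ = 71.1775°

center=(9.1650,-2.0329) T_A=(1.8347,3.5435) T_B=(12.0781,6.7045) sweep=71.1775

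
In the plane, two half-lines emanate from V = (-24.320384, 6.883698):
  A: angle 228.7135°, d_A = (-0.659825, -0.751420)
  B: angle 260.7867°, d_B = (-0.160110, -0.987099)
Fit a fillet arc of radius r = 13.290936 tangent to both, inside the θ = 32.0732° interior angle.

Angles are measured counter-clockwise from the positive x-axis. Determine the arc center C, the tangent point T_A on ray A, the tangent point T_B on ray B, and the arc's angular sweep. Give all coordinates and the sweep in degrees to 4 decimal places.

bisector direction at 244.7501° = (-0.426567,-0.904456)
center distance |VC| = r/sin(θ/2) = 13.290936/sin(16.0366°) = 48.111751
C = V + |VC|·bis = (-44.8433,-36.6313)
T_A = V + ((C−V)·d_A)·d_A = V + 46.2395·d_A = (-54.8303,-27.8616)
T_B = V + ((C−V)·d_B)·d_B = V + 46.2395·d_B = (-31.7238,-38.7593)
sweep = 180° − θ = 147.9268°

center=(-44.8433,-36.6313) T_A=(-54.8303,-27.8616) T_B=(-31.7238,-38.7593) sweep=147.9268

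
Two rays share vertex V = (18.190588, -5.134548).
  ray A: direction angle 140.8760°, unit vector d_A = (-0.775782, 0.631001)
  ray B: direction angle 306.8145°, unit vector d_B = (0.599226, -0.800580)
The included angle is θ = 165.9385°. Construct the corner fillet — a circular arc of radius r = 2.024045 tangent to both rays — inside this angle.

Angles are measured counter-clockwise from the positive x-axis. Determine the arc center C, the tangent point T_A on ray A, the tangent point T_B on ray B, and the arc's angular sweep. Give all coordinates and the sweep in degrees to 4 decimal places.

center=(16.7198,-6.5473) T_A=(17.9969,-4.9770) T_B=(18.3402,-5.3344) sweep=14.0615

bisector direction at 223.8453° = (-0.721213,-0.692713)
center distance |VC| = r/sin(θ/2) = 2.024045/sin(82.9693°) = 2.039380
C = V + |VC|·bis = (16.7198,-6.5473)
T_A = V + ((C−V)·d_A)·d_A = V + 0.2496·d_A = (17.9969,-4.9770)
T_B = V + ((C−V)·d_B)·d_B = V + 0.2496·d_B = (18.3402,-5.3344)
sweep = 180° − θ = 14.0615°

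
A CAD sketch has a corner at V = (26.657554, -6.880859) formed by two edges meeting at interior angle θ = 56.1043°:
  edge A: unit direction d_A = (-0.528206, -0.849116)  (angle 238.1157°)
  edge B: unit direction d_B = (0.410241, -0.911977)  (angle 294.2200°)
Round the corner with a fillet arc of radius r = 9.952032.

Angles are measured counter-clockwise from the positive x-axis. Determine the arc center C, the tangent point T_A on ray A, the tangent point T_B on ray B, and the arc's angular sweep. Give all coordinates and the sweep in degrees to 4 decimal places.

center=(25.2432,-27.9957) T_A=(16.7928,-22.7390) T_B=(34.3192,-23.9130) sweep=123.8957

bisector direction at 266.1678° = (-0.066834,-0.997764)
center distance |VC| = r/sin(θ/2) = 9.952032/sin(28.0522°) = 21.162153
C = V + |VC|·bis = (25.2432,-27.9957)
T_A = V + ((C−V)·d_A)·d_A = V + 18.6760·d_A = (16.7928,-22.7390)
T_B = V + ((C−V)·d_B)·d_B = V + 18.6760·d_B = (34.3192,-23.9130)
sweep = 180° − θ = 123.8957°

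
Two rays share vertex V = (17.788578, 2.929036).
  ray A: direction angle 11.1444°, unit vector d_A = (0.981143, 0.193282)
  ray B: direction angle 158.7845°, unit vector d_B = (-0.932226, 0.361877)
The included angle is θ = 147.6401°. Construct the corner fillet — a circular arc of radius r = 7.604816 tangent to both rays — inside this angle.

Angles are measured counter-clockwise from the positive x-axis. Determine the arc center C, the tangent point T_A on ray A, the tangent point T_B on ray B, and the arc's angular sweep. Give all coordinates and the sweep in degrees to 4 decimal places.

center=(18.4836,10.8169) T_A=(19.9535,3.3555) T_B=(15.7316,3.7275) sweep=32.3599

bisector direction at 84.9644° = (0.087774,0.996140)
center distance |VC| = r/sin(θ/2) = 7.604816/sin(73.8200°) = 7.918456
C = V + |VC|·bis = (18.4836,10.8169)
T_A = V + ((C−V)·d_A)·d_A = V + 2.2065·d_A = (19.9535,3.3555)
T_B = V + ((C−V)·d_B)·d_B = V + 2.2065·d_B = (15.7316,3.7275)
sweep = 180° − θ = 32.3599°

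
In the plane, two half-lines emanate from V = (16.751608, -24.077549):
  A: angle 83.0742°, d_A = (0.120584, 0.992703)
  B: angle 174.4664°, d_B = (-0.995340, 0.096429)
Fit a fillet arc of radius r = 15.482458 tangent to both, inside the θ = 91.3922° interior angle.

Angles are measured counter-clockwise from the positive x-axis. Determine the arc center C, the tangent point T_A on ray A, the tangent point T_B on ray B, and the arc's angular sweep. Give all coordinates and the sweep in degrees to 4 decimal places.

center=(3.2042,-7.2101) T_A=(18.5737,-9.0771) T_B=(1.7113,-22.6204) sweep=88.6078

bisector direction at 128.7703° = (-0.626200,0.779663)
center distance |VC| = r/sin(θ/2) = 15.482458/sin(45.6961°) = 21.634265
C = V + |VC|·bis = (3.2042,-7.2101)
T_A = V + ((C−V)·d_A)·d_A = V + 15.1108·d_A = (18.5737,-9.0771)
T_B = V + ((C−V)·d_B)·d_B = V + 15.1108·d_B = (1.7113,-22.6204)
sweep = 180° − θ = 88.6078°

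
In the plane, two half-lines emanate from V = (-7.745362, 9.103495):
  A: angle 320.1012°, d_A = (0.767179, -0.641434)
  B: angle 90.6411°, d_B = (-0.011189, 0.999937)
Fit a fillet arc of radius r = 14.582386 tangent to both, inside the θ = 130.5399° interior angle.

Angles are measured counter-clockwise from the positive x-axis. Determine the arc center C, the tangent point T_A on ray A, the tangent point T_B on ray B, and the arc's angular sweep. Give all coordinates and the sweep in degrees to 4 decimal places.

bisector direction at 25.3712° = (0.903551,0.428480)
center distance |VC| = r/sin(θ/2) = 14.582386/sin(65.2699°) = 16.054788
C = V + |VC|·bis = (6.7610,15.9827)
T_A = V + ((C−V)·d_A)·d_A = V + 6.7164·d_A = (-2.5927,4.7954)
T_B = V + ((C−V)·d_B)·d_B = V + 6.7164·d_B = (-7.8205,15.8195)
sweep = 180° − θ = 49.4601°

center=(6.7610,15.9827) T_A=(-2.5927,4.7954) T_B=(-7.8205,15.8195) sweep=49.4601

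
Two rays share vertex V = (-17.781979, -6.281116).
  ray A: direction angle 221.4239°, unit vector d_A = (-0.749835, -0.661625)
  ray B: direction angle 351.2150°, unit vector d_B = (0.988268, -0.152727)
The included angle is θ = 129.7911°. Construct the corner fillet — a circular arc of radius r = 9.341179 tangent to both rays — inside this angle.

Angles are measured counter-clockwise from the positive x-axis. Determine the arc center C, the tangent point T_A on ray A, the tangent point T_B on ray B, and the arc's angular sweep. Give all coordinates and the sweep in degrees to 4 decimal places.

center=(-14.8834,-16.1811) T_A=(-21.0637,-9.1768) T_B=(-13.4567,-6.9495) sweep=50.2089

bisector direction at 286.3195° = (0.280993,-0.959710)
center distance |VC| = r/sin(θ/2) = 9.341179/sin(64.8956°) = 10.315637
C = V + |VC|·bis = (-14.8834,-16.1811)
T_A = V + ((C−V)·d_A)·d_A = V + 4.3766·d_A = (-21.0637,-9.1768)
T_B = V + ((C−V)·d_B)·d_B = V + 4.3766·d_B = (-13.4567,-6.9495)
sweep = 180° − θ = 50.2089°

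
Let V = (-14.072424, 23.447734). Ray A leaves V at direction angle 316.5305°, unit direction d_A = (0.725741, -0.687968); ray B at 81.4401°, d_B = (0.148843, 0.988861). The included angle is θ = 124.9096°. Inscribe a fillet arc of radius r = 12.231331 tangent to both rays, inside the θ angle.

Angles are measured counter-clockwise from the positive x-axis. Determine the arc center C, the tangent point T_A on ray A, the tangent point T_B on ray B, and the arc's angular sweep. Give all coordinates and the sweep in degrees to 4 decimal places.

bisector direction at 18.9853° = (0.945602,0.325326)
center distance |VC| = r/sin(θ/2) = 12.231331/sin(62.4548°) = 13.795051
C = V + |VC|·bis = (-1.0278,27.9356)
T_A = V + ((C−V)·d_A)·d_A = V + 6.3795·d_A = (-9.4426,19.0588)
T_B = V + ((C−V)·d_B)·d_B = V + 6.3795·d_B = (-13.1229,29.7562)
sweep = 180° − θ = 55.0904°

center=(-1.0278,27.9356) T_A=(-9.4426,19.0588) T_B=(-13.1229,29.7562) sweep=55.0904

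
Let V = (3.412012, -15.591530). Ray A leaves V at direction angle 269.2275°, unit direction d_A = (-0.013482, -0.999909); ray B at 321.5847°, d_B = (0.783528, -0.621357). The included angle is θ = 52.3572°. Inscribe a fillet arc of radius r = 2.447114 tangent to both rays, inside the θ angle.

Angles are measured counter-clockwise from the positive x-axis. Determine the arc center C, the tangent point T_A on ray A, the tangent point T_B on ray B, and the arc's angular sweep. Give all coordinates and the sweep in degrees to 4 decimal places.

center=(5.7918,-20.6020) T_A=(3.3449,-20.5690) T_B=(7.3123,-18.6846) sweep=127.6428

bisector direction at 295.4061° = (0.429031,-0.903290)
center distance |VC| = r/sin(θ/2) = 2.447114/sin(26.1786°) = 5.546864
C = V + |VC|·bis = (5.7918,-20.6020)
T_A = V + ((C−V)·d_A)·d_A = V + 4.9779·d_A = (3.3449,-20.5690)
T_B = V + ((C−V)·d_B)·d_B = V + 4.9779·d_B = (7.3123,-18.6846)
sweep = 180° − θ = 127.6428°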